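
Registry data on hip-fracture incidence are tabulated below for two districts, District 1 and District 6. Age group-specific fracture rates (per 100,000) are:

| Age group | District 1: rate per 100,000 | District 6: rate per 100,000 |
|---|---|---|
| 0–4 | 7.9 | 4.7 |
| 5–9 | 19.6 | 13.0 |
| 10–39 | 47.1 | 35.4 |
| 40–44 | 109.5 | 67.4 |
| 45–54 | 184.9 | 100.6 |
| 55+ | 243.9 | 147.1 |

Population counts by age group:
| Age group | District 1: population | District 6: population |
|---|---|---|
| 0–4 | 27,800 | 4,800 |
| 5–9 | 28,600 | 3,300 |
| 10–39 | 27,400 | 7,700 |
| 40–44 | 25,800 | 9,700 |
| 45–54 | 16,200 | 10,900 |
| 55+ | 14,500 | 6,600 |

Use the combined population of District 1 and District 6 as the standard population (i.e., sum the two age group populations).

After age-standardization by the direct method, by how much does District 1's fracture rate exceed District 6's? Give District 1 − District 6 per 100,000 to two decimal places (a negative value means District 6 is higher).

Combined standard total = 183,300; weights = 0.1779, 0.1740, 0.1915, 0.1937, 0.1478, 0.1151.
District 1: 0.1779×7.9 + 0.1740×19.6 + 0.1915×47.1 + 0.1937×109.5 + 0.1478×184.9 + 0.1151×243.9 = 90.4546 per 100,000.
District 6: 0.1779×4.7 + 0.1740×13.0 + 0.1915×35.4 + 0.1937×67.4 + 0.1478×100.6 + 0.1151×147.1 = 54.7367 per 100,000.
Difference = 90.4546 − 54.7367 = 35.7179.

35.72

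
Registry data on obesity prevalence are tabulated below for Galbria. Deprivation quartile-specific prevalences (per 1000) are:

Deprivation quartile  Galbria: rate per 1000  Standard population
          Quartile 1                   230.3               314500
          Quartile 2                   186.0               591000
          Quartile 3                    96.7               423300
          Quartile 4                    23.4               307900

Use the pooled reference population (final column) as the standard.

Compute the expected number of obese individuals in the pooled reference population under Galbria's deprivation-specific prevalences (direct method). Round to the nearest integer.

Expected obese individuals = Σ (standard pop × deprivation-specific rate ÷ 1000)
= 314500×230.3/1000 + 591000×186.0/1000 + 423300×96.7/1000 + 307900×23.4/1000
= 72429.35 + 109926.00 + 40933.11 + 7204.86 = 230493.32.

230493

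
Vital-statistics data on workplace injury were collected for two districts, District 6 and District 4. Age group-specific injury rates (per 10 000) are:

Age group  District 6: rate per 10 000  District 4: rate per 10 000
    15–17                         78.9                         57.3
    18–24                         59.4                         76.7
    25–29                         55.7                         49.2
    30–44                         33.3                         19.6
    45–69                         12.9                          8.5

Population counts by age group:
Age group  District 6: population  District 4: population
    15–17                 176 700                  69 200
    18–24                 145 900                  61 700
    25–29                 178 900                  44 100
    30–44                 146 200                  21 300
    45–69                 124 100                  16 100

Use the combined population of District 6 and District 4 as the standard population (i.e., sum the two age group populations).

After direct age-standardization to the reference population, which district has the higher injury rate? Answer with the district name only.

District 6

Combined standard total = 984 200; weights = 0.2498, 0.2109, 0.2266, 0.1702, 0.1425.
District 6: 0.2498×78.9 + 0.2109×59.4 + 0.2266×55.7 + 0.1702×33.3 + 0.1425×12.9 = 52.3678 per 10 000.
District 4: 0.2498×57.3 + 0.2109×76.7 + 0.2266×49.2 + 0.1702×19.6 + 0.1425×8.5 = 46.1891 per 10 000.
The crude rates (50.59 vs 53.77) would put District 4 higher, but that reflects its age composition; once standardized to a common age structure, District 6 has the higher underlying rate.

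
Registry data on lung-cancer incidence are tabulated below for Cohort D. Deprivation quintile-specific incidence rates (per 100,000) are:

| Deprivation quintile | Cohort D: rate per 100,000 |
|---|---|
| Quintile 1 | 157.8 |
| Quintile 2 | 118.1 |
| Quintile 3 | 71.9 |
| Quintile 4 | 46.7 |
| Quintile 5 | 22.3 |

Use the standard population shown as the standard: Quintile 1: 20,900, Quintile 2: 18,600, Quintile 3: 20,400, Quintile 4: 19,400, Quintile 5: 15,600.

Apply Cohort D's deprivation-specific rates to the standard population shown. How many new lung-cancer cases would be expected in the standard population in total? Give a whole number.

82

Expected new lung-cancer cases = Σ (standard pop × deprivation-specific rate ÷ 100,000)
= 20,900×157.8/100,000 + 18,600×118.1/100,000 + 20,400×71.9/100,000 + 19,400×46.7/100,000 + 15,600×22.3/100,000
= 32.98 + 21.97 + 14.67 + 9.06 + 3.48 = 82.15.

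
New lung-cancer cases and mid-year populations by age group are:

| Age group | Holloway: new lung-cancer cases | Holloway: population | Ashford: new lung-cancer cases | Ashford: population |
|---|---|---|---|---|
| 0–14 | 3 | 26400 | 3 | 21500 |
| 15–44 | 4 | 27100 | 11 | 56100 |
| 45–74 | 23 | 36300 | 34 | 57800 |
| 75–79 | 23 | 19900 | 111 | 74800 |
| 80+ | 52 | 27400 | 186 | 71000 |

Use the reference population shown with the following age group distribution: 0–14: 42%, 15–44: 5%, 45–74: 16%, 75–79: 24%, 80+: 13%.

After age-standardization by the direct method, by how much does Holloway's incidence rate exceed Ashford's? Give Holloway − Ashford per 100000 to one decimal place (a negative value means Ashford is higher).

-17.9

Age-specific rates per 100000 for Holloway: 11.36, 14.76, 63.36, 115.58, 189.78.
For Ashford: 13.95, 19.61, 58.82, 148.40, 261.97.
Standard weights: 0.42, 0.05, 0.16, 0.24, 0.13.
Holloway: 0.4200×11.36 + 0.0500×14.76 + 0.1600×63.36 + 0.2400×115.58 + 0.1300×189.78 = 68.0587 per 100000.
Ashford: 0.4200×13.95 + 0.0500×19.61 + 0.1600×58.82 + 0.2400×148.40 + 0.1300×261.97 = 85.9239 per 100000.
Difference = 68.0587 − 85.9239 = -17.8652.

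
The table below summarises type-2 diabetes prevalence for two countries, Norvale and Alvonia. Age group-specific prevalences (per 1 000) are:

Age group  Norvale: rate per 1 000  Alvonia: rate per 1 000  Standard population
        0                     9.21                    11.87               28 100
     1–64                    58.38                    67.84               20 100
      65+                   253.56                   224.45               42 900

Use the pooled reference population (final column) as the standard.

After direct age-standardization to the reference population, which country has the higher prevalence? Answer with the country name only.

Norvale

Standard total = 91 100; weights = 0.3085, 0.2206, 0.4709.
Norvale: 0.3085×9.21 + 0.2206×58.38 + 0.4709×253.56 = 135.1258 per 1 000.
Alvonia: 0.3085×11.87 + 0.2206×67.84 + 0.4709×224.45 = 124.3253 per 1 000.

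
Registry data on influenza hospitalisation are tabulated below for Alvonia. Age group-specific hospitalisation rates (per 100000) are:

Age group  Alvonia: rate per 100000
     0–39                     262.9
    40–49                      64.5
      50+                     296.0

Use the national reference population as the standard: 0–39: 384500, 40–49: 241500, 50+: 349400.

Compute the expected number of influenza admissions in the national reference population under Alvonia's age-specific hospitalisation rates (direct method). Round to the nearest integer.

2201

Expected influenza admissions = Σ (standard pop × age-specific rate ÷ 100000)
= 384500×262.9/100000 + 241500×64.5/100000 + 349400×296.0/100000
= 1010.85 + 155.77 + 1034.22 = 2200.84.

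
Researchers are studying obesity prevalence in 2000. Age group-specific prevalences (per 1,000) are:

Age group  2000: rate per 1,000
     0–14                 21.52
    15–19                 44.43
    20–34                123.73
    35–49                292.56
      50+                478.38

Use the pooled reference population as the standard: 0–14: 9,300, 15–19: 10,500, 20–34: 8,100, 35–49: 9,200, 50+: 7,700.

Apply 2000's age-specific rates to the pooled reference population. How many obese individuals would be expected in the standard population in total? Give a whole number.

Expected obese individuals = Σ (standard pop × age-specific rate ÷ 1,000)
= 9,300×21.52/1,000 + 10,500×44.43/1,000 + 8,100×123.73/1,000 + 9,200×292.56/1,000 + 7,700×478.38/1,000
= 200.14 + 466.51 + 1002.21 + 2691.55 + 3683.53 = 8043.94.

8044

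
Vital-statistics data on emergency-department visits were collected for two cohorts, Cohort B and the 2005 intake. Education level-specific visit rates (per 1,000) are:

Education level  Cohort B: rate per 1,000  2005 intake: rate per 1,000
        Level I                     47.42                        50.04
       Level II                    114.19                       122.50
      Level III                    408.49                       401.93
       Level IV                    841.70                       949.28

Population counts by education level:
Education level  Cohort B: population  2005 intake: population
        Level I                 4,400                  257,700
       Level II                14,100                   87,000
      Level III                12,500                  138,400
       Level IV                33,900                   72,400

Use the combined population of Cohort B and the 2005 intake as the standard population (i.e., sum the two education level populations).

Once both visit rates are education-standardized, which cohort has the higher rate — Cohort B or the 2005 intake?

2005 intake

Combined standard total = 620,400; weights = 0.4225, 0.1630, 0.2432, 0.1713.
Cohort B: 0.4225×47.42 + 0.1630×114.19 + 0.2432×408.49 + 0.1713×841.70 = 282.2167 per 1,000.
The 2005 intake: 0.4225×50.04 + 0.1630×122.50 + 0.2432×401.93 + 0.1713×949.28 = 301.5150 per 1,000.
The crude rates (546.36 vs 266.26) would put Cohort B higher, but that reflects its education composition; once standardized to a common education structure, the 2005 intake has the higher underlying rate.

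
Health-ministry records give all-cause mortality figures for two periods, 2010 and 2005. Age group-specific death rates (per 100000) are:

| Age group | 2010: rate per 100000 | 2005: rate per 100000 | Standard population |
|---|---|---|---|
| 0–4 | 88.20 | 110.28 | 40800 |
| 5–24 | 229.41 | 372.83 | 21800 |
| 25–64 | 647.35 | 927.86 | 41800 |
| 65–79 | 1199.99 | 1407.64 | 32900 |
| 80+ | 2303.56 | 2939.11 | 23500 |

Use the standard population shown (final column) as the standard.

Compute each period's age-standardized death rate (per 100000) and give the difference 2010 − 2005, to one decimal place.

-233.3

Standard total = 160800; weights = 0.2537, 0.1356, 0.2600, 0.2046, 0.1461.
2010: 0.2537×88.20 + 0.1356×229.41 + 0.2600×647.35 + 0.2046×1199.99 + 0.1461×2303.56 = 803.9320 per 100000.
2005: 0.2537×110.28 + 0.1356×372.83 + 0.2600×927.86 + 0.2046×1407.64 + 0.1461×2939.11 = 1037.2643 per 100000.
Difference = 803.9320 − 1037.2643 = -233.3324.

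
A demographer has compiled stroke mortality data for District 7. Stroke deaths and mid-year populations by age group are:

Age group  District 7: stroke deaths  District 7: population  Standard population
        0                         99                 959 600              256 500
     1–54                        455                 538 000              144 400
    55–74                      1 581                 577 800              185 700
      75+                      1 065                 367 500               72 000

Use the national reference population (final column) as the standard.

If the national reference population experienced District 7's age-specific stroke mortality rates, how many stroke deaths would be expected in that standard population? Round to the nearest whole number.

Age-specific rates per 100 000 for District 7: 10.32, 84.57, 273.62, 289.80.
Expected stroke deaths = Σ (standard pop × age-specific rate ÷ 100 000)
= 256 500×10.32/100 000 + 144 400×84.57/100 000 + 185 700×273.62/100 000 + 72 000×289.80/100 000
= 26.46 + 122.12 + 508.12 + 208.65 = 865.36.

865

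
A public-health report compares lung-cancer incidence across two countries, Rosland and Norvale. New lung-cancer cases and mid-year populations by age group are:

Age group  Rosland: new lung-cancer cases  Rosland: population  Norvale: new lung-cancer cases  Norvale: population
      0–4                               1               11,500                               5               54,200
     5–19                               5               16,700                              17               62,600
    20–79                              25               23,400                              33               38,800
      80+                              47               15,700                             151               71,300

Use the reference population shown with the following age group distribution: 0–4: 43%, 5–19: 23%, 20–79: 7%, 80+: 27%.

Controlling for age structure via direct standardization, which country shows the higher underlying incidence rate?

Rosland

Age-specific rates per 100,000 for Rosland: 8.70, 29.94, 106.84, 299.36.
For Norvale: 9.23, 27.16, 85.05, 211.78.
Standard weights: 0.43, 0.23, 0.07, 0.27.
Rosland: 0.4300×8.70 + 0.2300×29.94 + 0.0700×106.84 + 0.2700×299.36 = 98.9320 per 100,000.
Norvale: 0.4300×9.23 + 0.2300×27.16 + 0.0700×85.05 + 0.2700×211.78 = 73.3473 per 100,000.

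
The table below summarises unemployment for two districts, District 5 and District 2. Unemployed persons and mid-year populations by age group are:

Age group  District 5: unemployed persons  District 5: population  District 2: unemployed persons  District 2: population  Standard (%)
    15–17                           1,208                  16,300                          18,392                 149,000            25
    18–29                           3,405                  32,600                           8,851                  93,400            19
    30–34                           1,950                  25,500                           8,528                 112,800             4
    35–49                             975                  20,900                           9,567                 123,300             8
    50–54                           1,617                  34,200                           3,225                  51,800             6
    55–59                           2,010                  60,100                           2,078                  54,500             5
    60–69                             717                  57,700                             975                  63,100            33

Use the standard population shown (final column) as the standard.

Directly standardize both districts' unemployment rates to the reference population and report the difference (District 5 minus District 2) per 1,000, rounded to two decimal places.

Age-specific rates per 1,000 for District 5: 74.110, 104.448, 76.471, 46.651, 47.281, 33.444, 12.426.
For District 2: 123.436, 94.764, 75.603, 77.591, 62.259, 38.128, 15.452.
Standard weights: 0.25, 0.19, 0.04, 0.08, 0.06, 0.05, 0.33.
District 5: 0.2500×74.110 + 0.1900×104.448 + 0.0400×76.471 + 0.0800×46.651 + 0.0600×47.281 + 0.0500×33.444 + 0.3300×12.426 = 53.7733 per 1,000.
District 2: 0.2500×123.436 + 0.1900×94.764 + 0.0400×75.603 + 0.0800×77.591 + 0.0600×62.259 + 0.0500×38.128 + 0.3300×15.452 = 68.8367 per 1,000.
Difference = 53.7733 − 68.8367 = -15.0634.

-15.06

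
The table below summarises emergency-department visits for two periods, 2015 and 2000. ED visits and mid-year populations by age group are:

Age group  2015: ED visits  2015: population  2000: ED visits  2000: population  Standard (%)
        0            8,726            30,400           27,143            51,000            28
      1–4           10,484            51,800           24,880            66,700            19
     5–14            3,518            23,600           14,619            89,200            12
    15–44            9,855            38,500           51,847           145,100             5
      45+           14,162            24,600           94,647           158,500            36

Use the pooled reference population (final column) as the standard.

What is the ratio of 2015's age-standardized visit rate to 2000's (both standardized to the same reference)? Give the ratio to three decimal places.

Age-specific rates per 1,000 for 2015: 287.039, 202.394, 149.068, 255.974, 575.691.
For 2000: 532.216, 373.013, 163.890, 357.319, 597.142.
Standard weights: 0.28, 0.19, 0.12, 0.05, 0.36.
2015: 0.2800×287.039 + 0.1900×202.394 + 0.1200×149.068 + 0.0500×255.974 + 0.3600×575.691 = 356.7615 per 1,000.
2000: 0.2800×532.216 + 0.1900×373.013 + 0.1200×163.890 + 0.0500×357.319 + 0.3600×597.142 = 472.3968 per 1,000.
Ratio = 356.7615 ÷ 472.3968 = 0.75522.

0.755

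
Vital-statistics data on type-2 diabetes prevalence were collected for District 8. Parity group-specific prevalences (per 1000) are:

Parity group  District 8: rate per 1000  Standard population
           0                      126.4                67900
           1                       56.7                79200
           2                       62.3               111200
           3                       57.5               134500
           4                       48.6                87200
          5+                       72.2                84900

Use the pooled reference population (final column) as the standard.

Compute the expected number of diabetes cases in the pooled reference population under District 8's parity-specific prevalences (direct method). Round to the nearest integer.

Expected diabetes cases = Σ (standard pop × parity-specific rate ÷ 1000)
= 67900×126.4/1000 + 79200×56.7/1000 + 111200×62.3/1000 + 134500×57.5/1000 + 87200×48.6/1000 + 84900×72.2/1000
= 8582.56 + 4490.64 + 6927.76 + 7733.75 + 4237.92 + 6129.78 = 38102.41.

38102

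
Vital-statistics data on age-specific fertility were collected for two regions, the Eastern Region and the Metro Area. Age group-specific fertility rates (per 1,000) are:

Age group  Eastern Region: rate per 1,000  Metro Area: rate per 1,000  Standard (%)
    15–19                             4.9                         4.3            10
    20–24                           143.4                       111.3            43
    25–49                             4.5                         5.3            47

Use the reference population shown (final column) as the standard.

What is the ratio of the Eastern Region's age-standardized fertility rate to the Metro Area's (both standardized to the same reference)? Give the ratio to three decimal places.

Standard weights: 0.10, 0.43, 0.47.
The Eastern Region: 0.1000×4.9 + 0.4300×143.4 + 0.4700×4.5 = 64.2670 per 1,000.
The Metro Area: 0.1000×4.3 + 0.4300×111.3 + 0.4700×5.3 = 50.7800 per 1,000.
Ratio = 64.2670 ÷ 50.7800 = 1.26560.

1.266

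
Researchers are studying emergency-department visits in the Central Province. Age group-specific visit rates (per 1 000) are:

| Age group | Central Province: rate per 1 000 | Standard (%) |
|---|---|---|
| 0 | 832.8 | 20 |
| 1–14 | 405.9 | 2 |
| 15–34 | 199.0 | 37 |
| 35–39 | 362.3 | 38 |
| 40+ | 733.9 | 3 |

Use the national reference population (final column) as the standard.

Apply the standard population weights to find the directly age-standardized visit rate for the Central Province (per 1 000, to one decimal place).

Standard weights: 0.20, 0.02, 0.37, 0.38, 0.03.
Standardized rate: 0.2000×832.8 + 0.0200×405.9 + 0.3700×199.0 + 0.3800×362.3 + 0.0300×733.9 = 407.9990 per 1 000.

408.0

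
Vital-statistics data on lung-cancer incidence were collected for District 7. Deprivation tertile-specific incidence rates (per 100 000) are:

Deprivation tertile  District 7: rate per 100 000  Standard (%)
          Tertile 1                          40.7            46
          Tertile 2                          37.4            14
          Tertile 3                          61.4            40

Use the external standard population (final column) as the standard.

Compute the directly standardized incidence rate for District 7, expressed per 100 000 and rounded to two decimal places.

48.52

Standard weights: 0.46, 0.14, 0.40.
Standardized rate: 0.4600×40.7 + 0.1400×37.4 + 0.4000×61.4 = 48.5180 per 100 000.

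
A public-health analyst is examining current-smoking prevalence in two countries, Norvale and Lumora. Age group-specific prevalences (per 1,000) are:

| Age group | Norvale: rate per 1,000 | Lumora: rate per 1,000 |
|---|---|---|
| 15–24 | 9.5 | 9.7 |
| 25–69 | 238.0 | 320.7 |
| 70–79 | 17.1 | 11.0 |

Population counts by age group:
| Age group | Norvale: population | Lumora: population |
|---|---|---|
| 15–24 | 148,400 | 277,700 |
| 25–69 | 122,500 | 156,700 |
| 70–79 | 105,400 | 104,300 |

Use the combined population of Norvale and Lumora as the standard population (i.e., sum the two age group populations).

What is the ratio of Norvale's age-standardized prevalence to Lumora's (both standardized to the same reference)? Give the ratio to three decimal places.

0.772

Combined standard total = 915,000; weights = 0.4657, 0.3051, 0.2292.
Norvale: 0.4657×9.5 + 0.3051×238.0 + 0.2292×17.1 = 80.9655 per 1,000.
Lumora: 0.4657×9.7 + 0.3051×320.7 + 0.2292×11.0 = 104.8954 per 1,000.
Ratio = 80.9655 ÷ 104.8954 = 0.77187.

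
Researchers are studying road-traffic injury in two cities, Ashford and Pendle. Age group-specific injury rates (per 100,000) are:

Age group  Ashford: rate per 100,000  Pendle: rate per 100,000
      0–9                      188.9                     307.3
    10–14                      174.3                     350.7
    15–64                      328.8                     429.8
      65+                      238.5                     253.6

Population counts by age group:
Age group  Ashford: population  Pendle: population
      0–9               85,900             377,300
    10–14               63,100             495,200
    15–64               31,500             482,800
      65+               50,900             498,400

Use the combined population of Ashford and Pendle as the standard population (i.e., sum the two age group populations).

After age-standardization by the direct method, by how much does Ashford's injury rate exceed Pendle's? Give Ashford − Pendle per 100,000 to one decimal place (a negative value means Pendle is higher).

-102.4

Combined standard total = 2,085,100; weights = 0.2221, 0.2678, 0.2467, 0.2634.
Ashford: 0.2221×188.9 + 0.2678×174.3 + 0.2467×328.8 + 0.2634×238.5 = 232.5644 per 100,000.
Pendle: 0.2221×307.3 + 0.2678×350.7 + 0.2467×429.8 + 0.2634×253.6 = 334.9891 per 100,000.
Difference = 232.5644 − 334.9891 = -102.4247.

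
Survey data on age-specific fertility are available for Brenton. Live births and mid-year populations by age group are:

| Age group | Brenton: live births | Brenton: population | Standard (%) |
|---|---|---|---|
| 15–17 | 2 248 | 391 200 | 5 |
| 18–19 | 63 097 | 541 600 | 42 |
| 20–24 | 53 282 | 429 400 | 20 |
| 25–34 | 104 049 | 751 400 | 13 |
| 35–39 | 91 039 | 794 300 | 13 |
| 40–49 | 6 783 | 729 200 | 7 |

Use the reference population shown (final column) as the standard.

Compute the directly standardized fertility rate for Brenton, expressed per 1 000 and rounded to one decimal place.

107.6

Age-specific rates per 1 000 for Brenton: 5.746, 116.501, 124.085, 138.474, 114.615, 9.302.
Standard weights: 0.05, 0.42, 0.20, 0.13, 0.13, 0.07.
Standardized rate: 0.0500×5.746 + 0.4200×116.501 + 0.2000×124.085 + 0.1300×138.474 + 0.1300×114.615 + 0.0700×9.302 = 107.5874 per 1 000.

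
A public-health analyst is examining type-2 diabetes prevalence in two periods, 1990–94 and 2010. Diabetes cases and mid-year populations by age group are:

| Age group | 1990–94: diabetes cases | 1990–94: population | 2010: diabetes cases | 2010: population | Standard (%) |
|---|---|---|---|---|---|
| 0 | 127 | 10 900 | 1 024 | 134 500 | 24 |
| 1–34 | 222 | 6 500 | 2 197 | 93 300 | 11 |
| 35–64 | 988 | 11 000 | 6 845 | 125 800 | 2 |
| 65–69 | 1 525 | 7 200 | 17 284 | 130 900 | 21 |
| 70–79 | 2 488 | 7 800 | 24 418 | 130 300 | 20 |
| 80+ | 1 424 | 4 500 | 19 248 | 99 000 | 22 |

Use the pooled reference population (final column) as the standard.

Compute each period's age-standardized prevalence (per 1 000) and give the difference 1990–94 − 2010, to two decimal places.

Age-specific rates per 1 000 for 1990–94: 11.651, 34.154, 89.818, 211.806, 318.974, 316.444.
For 2010: 7.613, 23.548, 54.412, 132.040, 187.398, 194.424.
Standard weights: 0.24, 0.11, 0.02, 0.21, 0.20, 0.22.
1990–94: 0.2400×11.651 + 0.1100×34.154 + 0.0200×89.818 + 0.2100×211.806 + 0.2000×318.974 + 0.2200×316.444 = 186.2414 per 1 000.
2010: 0.2400×7.613 + 0.1100×23.548 + 0.0200×54.412 + 0.2100×132.040 + 0.2000×187.398 + 0.2200×194.424 = 113.4870 per 1 000.
Difference = 186.2414 − 113.4870 = 72.7544.

72.75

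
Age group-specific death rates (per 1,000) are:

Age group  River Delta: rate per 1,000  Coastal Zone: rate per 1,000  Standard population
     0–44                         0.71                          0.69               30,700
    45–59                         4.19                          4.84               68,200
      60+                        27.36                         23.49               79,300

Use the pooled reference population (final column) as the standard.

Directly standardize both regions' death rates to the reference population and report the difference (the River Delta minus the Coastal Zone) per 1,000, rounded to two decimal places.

1.48

Standard total = 178,200; weights = 0.1723, 0.3827, 0.4450.
The River Delta: 0.1723×0.71 + 0.3827×4.19 + 0.4450×27.36 = 13.9013 per 1,000.
The Coastal Zone: 0.1723×0.69 + 0.3827×4.84 + 0.4450×23.49 = 12.4244 per 1,000.
Difference = 13.9013 − 12.4244 = 1.4769.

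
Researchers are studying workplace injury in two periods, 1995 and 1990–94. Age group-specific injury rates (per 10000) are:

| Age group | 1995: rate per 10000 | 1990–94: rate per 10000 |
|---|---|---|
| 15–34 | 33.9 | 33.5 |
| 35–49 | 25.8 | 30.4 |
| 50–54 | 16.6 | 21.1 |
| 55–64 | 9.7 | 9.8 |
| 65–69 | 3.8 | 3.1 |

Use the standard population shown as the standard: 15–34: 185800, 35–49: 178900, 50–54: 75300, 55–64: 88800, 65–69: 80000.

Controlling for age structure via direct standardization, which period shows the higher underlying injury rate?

1990–94

Standard total = 608800; weights = 0.3052, 0.2939, 0.1237, 0.1459, 0.1314.
1995: 0.3052×33.9 + 0.2939×25.8 + 0.1237×16.6 + 0.1459×9.7 + 0.1314×3.8 = 21.8948 per 10000.
1990–94: 0.3052×33.5 + 0.2939×30.4 + 0.1237×21.1 + 0.1459×9.8 + 0.1314×3.1 = 23.6037 per 10000.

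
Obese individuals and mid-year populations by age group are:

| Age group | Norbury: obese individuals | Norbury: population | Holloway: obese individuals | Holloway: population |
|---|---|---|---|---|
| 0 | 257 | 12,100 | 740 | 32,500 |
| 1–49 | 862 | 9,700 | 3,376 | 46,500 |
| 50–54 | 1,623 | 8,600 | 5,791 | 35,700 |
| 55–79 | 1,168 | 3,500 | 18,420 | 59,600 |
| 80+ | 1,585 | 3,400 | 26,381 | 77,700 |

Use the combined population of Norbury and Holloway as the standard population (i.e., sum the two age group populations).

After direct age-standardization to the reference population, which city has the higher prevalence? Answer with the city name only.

Norbury

Age-specific rates per 1,000 for Norbury: 21.240, 88.866, 188.721, 333.714, 466.176.
For Holloway: 22.769, 72.602, 162.213, 309.060, 339.524.
Combined standard total = 289,300; weights = 0.1542, 0.1943, 0.1531, 0.2181, 0.2803.
Norbury: 0.1542×21.240 + 0.1943×88.866 + 0.1531×188.721 + 0.2181×333.714 + 0.2803×466.176 = 252.9076 per 1,000.
Holloway: 0.1542×22.769 + 0.1943×72.602 + 0.1531×162.213 + 0.2181×309.060 + 0.2803×339.524 = 205.0428 per 1,000.
The crude rates (147.32 vs 217.10) would put Holloway higher, but that reflects its age composition; once standardized to a common age structure, Norbury has the higher underlying rate.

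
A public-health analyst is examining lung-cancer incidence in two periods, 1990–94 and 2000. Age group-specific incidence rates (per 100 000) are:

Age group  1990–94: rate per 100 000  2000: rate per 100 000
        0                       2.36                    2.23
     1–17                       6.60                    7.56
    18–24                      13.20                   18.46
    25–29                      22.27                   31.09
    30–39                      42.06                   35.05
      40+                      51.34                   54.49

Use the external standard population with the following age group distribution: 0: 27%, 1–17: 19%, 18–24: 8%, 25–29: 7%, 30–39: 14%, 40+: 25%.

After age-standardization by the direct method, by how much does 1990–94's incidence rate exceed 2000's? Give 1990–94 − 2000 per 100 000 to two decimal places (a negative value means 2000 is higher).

-0.99

Standard weights: 0.27, 0.19, 0.08, 0.07, 0.14, 0.25.
1990–94: 0.2700×2.36 + 0.1900×6.60 + 0.0800×13.20 + 0.0700×22.27 + 0.1400×42.06 + 0.2500×51.34 = 23.2295 per 100 000.
2000: 0.2700×2.23 + 0.1900×7.56 + 0.0800×18.46 + 0.0700×31.09 + 0.1400×35.05 + 0.2500×54.49 = 24.2211 per 100 000.
Difference = 23.2295 − 24.2211 = -0.9916.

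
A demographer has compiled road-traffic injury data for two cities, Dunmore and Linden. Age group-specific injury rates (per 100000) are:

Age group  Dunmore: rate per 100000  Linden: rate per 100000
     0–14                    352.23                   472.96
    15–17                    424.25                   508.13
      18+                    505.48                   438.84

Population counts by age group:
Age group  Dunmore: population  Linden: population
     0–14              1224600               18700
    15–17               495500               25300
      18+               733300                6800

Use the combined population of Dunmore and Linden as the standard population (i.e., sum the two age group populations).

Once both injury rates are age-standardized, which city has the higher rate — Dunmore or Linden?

Combined standard total = 2504200; weights = 0.4965, 0.2080, 0.2955.
Dunmore: 0.4965×352.23 + 0.2080×424.25 + 0.2955×505.48 = 412.5001 per 100000.
Linden: 0.4965×472.96 + 0.2080×508.13 + 0.2955×438.84 = 470.1904 per 100000.

Linden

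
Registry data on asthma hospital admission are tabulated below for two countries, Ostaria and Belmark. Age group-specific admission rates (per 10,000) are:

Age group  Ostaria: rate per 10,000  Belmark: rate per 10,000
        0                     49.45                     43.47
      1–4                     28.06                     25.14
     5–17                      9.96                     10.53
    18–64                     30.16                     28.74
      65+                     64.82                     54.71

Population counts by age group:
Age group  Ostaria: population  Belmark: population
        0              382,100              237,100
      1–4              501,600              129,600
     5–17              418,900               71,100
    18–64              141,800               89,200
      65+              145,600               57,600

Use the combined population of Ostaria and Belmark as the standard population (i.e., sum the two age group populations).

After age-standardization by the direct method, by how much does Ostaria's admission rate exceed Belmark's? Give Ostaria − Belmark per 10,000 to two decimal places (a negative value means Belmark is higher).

3.52

Combined standard total = 2,174,600; weights = 0.2847, 0.2903, 0.2253, 0.1062, 0.0934.
Ostaria: 0.2847×49.45 + 0.2903×28.06 + 0.2253×9.96 + 0.1062×30.16 + 0.0934×64.82 = 33.7302 per 10,000.
Belmark: 0.2847×43.47 + 0.2903×25.14 + 0.2253×10.53 + 0.1062×28.74 + 0.0934×54.71 = 30.2128 per 10,000.
Difference = 33.7302 − 30.2128 = 3.5174.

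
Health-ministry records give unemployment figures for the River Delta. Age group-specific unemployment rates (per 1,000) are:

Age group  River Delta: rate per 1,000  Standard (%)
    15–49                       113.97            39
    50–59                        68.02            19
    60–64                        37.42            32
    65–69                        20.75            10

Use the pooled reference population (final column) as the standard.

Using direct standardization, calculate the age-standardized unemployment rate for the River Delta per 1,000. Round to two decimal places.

71.42

Standard weights: 0.39, 0.19, 0.32, 0.10.
Standardized rate: 0.3900×113.97 + 0.1900×68.02 + 0.3200×37.42 + 0.1000×20.75 = 71.4215 per 1,000.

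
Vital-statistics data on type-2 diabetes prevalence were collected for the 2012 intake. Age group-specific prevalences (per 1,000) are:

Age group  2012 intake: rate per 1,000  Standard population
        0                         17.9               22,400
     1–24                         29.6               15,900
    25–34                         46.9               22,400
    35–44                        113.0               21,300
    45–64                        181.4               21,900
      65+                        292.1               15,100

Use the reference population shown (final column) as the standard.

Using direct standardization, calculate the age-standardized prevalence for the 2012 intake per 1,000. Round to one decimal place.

Standard total = 119,000; weights = 0.1882, 0.1336, 0.1882, 0.1790, 0.1840, 0.1269.
Standardized rate: 0.1882×17.9 + 0.1336×29.6 + 0.1882×46.9 + 0.1790×113.0 + 0.1840×181.4 + 0.1269×292.1 = 106.8271 per 1,000.

106.8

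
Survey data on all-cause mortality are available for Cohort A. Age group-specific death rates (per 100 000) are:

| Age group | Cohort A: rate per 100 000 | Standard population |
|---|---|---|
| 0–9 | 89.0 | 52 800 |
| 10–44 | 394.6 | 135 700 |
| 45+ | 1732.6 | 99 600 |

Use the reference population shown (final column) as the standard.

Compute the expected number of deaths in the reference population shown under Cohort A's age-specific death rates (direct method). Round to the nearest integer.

2308

Expected deaths = Σ (standard pop × age-specific rate ÷ 100 000)
= 52 800×89.0/100 000 + 135 700×394.6/100 000 + 99 600×1732.6/100 000
= 46.99 + 535.47 + 1725.67 = 2308.13.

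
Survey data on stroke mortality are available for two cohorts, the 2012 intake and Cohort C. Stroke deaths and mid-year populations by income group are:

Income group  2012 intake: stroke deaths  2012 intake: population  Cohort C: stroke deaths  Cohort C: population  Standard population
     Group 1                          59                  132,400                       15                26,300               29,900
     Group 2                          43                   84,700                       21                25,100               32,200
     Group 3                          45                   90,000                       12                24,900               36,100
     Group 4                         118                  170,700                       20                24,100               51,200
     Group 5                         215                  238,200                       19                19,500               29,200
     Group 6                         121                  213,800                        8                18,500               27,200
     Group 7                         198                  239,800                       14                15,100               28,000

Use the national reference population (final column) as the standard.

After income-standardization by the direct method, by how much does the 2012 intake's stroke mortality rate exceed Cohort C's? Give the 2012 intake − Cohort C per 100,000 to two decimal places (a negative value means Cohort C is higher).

-9.44

Income-specific rates per 100,000 for the 2012 intake: 44.56, 50.77, 50.00, 69.13, 90.26, 56.59, 82.57.
For Cohort C: 57.03, 83.67, 48.19, 82.99, 97.44, 43.24, 92.72.
Standard total = 233,800; weights = 0.1279, 0.1377, 0.1544, 0.2190, 0.1249, 0.1163, 0.1198.
The 2012 intake: 0.1279×44.56 + 0.1377×50.77 + 0.1544×50.00 + 0.2190×69.13 + 0.1249×90.26 + 0.1163×56.59 + 0.1198×82.57 = 63.2948 per 100,000.
Cohort C: 0.1279×57.03 + 0.1377×83.67 + 0.1544×48.19 + 0.2190×82.99 + 0.1249×97.44 + 0.1163×43.24 + 0.1198×92.72 = 72.7350 per 100,000.
Difference = 63.2948 − 72.7350 = -9.4402.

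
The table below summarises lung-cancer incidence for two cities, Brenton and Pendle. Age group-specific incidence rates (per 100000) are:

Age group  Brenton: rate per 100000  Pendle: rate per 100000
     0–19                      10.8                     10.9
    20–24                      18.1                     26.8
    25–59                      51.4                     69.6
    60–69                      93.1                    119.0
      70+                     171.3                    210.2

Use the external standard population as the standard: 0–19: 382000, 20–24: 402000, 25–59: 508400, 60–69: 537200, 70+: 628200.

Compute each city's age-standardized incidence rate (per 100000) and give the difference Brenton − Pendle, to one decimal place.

-20.8

Standard total = 2457800; weights = 0.1554, 0.1636, 0.2069, 0.2186, 0.2556.
Brenton: 0.1554×10.8 + 0.1636×18.1 + 0.2069×51.4 + 0.2186×93.1 + 0.2556×171.3 = 79.4033 per 100000.
Pendle: 0.1554×10.9 + 0.1636×26.8 + 0.2069×69.6 + 0.2186×119.0 + 0.2556×210.2 = 100.2101 per 100000.
Difference = 79.4033 − 100.2101 = -20.8068.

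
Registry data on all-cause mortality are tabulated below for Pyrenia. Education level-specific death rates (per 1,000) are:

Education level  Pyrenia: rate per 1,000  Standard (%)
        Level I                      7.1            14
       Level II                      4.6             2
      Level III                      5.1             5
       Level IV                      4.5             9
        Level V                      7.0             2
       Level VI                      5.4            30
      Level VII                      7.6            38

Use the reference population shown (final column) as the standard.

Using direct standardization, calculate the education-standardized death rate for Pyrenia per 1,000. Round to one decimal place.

Standard weights: 0.14, 0.02, 0.05, 0.09, 0.02, 0.30, 0.38.
Standardized rate: 0.1400×7.1 + 0.0200×4.6 + 0.0500×5.1 + 0.0900×4.5 + 0.0200×7.0 + 0.3000×5.4 + 0.3800×7.6 = 6.3940 per 1,000.

6.4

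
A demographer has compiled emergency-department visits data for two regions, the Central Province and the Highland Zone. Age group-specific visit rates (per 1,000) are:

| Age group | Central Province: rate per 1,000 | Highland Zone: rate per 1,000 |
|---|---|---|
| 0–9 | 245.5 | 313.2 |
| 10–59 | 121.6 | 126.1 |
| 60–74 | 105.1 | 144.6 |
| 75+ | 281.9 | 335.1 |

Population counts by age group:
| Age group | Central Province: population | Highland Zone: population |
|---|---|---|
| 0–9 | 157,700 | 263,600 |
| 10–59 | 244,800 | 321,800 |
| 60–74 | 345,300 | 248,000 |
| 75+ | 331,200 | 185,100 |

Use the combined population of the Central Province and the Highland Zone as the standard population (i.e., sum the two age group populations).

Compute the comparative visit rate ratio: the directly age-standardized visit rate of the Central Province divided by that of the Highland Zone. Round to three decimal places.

Combined standard total = 2,097,500; weights = 0.2009, 0.2701, 0.2829, 0.2462.
The Central Province: 0.2009×245.5 + 0.2701×121.6 + 0.2829×105.1 + 0.2462×281.9 = 181.2770 per 1,000.
The Highland Zone: 0.2009×313.2 + 0.2701×126.1 + 0.2829×144.6 + 0.2462×335.1 = 220.3589 per 1,000.
Ratio = 181.2770 ÷ 220.3589 = 0.82264.

0.823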